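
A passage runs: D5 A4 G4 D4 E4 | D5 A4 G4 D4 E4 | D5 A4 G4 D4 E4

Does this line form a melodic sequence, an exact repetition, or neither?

Each 5-note cell is identical (D5 A4 G4 D4 E4), restated at the same pitch.

repetition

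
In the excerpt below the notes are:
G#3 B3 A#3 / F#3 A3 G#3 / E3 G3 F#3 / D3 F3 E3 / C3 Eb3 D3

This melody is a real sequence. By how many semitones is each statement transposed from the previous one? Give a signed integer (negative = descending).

Taking 3-note groups, the heads are G#3, F#3, E3, D3, C3: the pattern moves down a 2nd.
G#3→F#3 is 54 − 56 = -2 semitones.

-2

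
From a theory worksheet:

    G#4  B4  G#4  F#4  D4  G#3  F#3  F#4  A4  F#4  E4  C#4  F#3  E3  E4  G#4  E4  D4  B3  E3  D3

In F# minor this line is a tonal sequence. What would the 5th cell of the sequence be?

Unit = 7 notes; the statements start on G#4, F#4, E4, moving down a 2nd each time.
Continuing the starts: D4 → C#4.
From C#4 the diatonic shape gives C#4 E4 C#4 B3 G#3 C#3 B2.

C#4 E4 C#4 B3 G#3 C#3 B2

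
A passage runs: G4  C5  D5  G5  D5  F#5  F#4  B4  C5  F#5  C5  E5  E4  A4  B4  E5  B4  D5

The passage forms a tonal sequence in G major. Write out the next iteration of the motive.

D4 G4 A4 D5 A4 C5

Unit = 6 notes; the statements start on G4, F#4, E4, moving down a 2nd each time.
So cell 4 is D4 G4 A4 D5 A4 C5.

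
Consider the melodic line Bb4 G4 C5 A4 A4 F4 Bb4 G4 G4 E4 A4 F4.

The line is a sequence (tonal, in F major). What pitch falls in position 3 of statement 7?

D4

The unit is 4 notes. Position-3 pitches of the 3 shown cells: C5, Bb4, A4.
Carrying that down a 2nd forward: G4 → F4 → E4 → D4.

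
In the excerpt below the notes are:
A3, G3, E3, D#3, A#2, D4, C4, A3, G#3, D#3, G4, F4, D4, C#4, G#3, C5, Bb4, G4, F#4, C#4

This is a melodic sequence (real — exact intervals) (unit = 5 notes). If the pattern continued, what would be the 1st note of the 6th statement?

With 5-note cells, note 1 of each statement runs A3, D4, G4, C5.
Extending up a 4th: F5 → Bb5.

Bb5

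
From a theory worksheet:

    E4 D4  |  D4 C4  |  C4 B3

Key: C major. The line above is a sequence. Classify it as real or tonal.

tonal

Every note is diatonic to C major.
Cell 1 has -2 semitones from note 1 to 2, but cell 3 has -1 — the interval quality changes while the contour stays the same, which is the hallmark of a tonal sequence.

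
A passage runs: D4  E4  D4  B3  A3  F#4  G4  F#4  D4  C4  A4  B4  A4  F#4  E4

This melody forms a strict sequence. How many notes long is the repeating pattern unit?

5

15 notes total. Splitting into 3 groups of 5:
D4 E4 D4 B3 A3 | F#4 G4 F#4 D4 C4 | A4 B4 A4 F#4 E4
Every group is a transposition up a 3rd of the one before; no shorter unit works.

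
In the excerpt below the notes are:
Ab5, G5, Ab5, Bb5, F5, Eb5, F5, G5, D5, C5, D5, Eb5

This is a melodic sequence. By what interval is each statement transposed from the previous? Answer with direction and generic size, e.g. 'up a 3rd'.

With a 4-note motive the entries are Ab5, F5, D5, each down a 3rd from the previous.
Ab5 to F5 is down a 3rd.

down a 3rd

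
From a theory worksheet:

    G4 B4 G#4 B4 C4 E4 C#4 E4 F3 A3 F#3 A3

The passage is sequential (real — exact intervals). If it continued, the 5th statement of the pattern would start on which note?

Eb2

With a 4-note motive the entries are G4, C4, F3, each down a 5th from the previous.
Continuing: Bb2 → Eb2. Statement 5 starts on Eb2.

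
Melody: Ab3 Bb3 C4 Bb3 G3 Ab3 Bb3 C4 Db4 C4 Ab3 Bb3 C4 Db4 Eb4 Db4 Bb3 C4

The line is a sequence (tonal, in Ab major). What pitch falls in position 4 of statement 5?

Grouping in 6s, the 4th note of each cell is Bb3, C4, Db4.
Carrying that up a 2nd forward: Eb4 → F4.

F4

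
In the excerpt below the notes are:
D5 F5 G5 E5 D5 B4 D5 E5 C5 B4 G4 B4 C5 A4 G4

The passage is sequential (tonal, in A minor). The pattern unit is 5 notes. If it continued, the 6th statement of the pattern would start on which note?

Unit = 5 notes; the statements start on D5, B4, G4, moving down a 3rd each time.
Extending the heads down a 3rd: E4 → C4 → A3.

A3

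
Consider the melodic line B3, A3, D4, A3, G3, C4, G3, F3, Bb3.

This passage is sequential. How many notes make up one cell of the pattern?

Try groups of 3 (3 cells in 9 notes):
B3 A3 D4 | A3 G3 C4 | G3 F3 Bb3
Each cell is the previous one down a 2nd — so the unit is 3 notes.

3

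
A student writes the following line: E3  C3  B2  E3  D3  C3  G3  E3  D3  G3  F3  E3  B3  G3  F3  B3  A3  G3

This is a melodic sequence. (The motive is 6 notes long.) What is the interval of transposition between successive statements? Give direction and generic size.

up a 3rd

The 6-note cells begin on E3, G3, B3 — each up a 3rd from the last.
E3 to G3 is up a 3rd.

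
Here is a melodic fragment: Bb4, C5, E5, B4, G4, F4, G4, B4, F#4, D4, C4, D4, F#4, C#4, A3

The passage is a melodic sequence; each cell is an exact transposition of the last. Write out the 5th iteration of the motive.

With a 5-note motive the entries are Bb4, F4, C4, each down a 4th from the previous.
Extending down a 4th: G3 → D3.
So cell 5 is D3 E3 G#3 D#3 B2.

D3 E3 G#3 D#3 B2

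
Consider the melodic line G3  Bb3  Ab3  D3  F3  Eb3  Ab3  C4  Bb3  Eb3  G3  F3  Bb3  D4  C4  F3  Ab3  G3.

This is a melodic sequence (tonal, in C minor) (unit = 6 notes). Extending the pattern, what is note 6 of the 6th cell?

C4

With 6-note cells, note 6 of each statement runs Eb3, F3, G3.
Each moves up a 2nd. Continuing: Ab3 → Bb3 → C4.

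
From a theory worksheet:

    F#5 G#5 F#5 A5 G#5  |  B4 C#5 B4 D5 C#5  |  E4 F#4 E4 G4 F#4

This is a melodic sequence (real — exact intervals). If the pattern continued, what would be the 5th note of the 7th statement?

With 5-note cells, note 5 of each statement runs G#5, C#5, F#4.
Carrying that down a 5th forward: B3 → E3 → A2 → D2.

D2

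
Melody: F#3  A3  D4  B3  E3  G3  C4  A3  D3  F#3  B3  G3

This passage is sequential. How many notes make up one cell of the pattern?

4

12 notes total. Splitting into 3 groups of 4:
F#3 A3 D4 B3 | E3 G3 C4 A3 | D3 F#3 B3 G3
Each cell is the previous one down a 2nd — so the unit is 4 notes.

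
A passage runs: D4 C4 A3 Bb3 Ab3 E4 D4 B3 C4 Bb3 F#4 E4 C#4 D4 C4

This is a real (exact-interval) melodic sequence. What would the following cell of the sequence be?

G#4 F#4 D#4 E4 D4

Unit = 5 notes; the statements start on D4, E4, F#4, moving up a 2nd each time.
Statement 4 starts on G#4 and keeps the same exact contour: G#4 F#4 D#4 E4 D4.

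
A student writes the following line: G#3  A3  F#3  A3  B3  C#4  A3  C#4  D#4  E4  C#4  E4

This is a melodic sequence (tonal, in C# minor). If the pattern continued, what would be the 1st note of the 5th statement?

A4

With 4-note cells, note 1 of each statement runs G#3, B3, D#4.
Each moves up a 3rd. Continuing: F#4 → A4.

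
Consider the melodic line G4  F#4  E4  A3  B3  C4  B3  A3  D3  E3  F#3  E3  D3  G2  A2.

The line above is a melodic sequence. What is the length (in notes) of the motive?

5

15 notes total. Splitting into 3 groups of 5:
G4 F#4 E4 A3 B3 | C4 B3 A3 D3 E3 | F#3 E3 D3 G2 A2
That's a consistent down a 5th shift per cell, and no other grouping gives one.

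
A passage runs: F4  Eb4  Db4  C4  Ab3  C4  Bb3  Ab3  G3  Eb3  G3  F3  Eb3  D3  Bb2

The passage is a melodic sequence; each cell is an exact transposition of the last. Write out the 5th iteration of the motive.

A2 G2 F2 E2 C2

Taking 5-note groups, the heads are F4, C4, G3: the pattern moves down a 4th.
Extending down a 4th: D3 → A2.
Statement 5 starts on A2 and keeps the same exact contour: A2 G2 F2 E2 C2.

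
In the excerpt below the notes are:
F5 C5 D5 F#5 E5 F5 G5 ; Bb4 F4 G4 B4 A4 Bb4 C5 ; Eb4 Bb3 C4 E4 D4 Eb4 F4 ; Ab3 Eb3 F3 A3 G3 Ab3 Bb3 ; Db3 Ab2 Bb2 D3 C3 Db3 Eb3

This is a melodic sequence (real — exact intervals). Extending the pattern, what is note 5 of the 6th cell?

F2

With 7-note cells, note 5 of each statement runs E5, A4, D4, G3, C3.
From C3, down a 5th gives F2.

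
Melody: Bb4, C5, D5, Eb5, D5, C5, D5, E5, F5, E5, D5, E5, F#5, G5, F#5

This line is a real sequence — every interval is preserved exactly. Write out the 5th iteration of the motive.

F#5 G#5 A#5 B5 A#5

Taking 5-note groups, the heads are Bb4, C5, D5: the pattern moves up a 2nd.
Continuing the starts: E5 → F#5.
Statement 5 starts on F#5 and keeps the same exact contour: F#5 G#5 A#5 B5 A#5.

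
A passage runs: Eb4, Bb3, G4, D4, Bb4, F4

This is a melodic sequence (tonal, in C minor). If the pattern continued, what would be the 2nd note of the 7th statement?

The unit is 2 notes. Position-2 pitches of the 3 shown cells: Bb3, D4, F4.
Each moves up a 3rd. Continuing: Ab4 → C5 → Eb5 → G5.

G5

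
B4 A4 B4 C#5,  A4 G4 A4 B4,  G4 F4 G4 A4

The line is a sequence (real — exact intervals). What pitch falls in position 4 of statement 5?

F4

With 4-note cells, note 4 of each statement runs C#5, B4, A4.
Carrying that down a 2nd forward: G4 → F4.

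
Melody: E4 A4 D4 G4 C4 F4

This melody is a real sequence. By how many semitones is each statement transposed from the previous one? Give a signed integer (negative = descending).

-2

With a 2-note motive the entries are E4, D4, C4, each down a 2nd from the previous.
E4→D4 is 62 − 64 = -2 semitones.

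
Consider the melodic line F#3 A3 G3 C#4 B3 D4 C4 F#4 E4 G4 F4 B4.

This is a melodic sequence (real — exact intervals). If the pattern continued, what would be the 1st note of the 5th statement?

D5

The unit is 4 notes. Position-1 pitches of the 3 shown cells: F#3, B3, E4.
Each moves up a 4th. Continuing: A4 → D5.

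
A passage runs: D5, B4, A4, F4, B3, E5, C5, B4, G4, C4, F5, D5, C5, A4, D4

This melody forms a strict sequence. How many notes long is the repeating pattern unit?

5

There are 15 notes; a 5-note unit gives 3 cells:
D5 B4 A4 F4 B3 | E5 C5 B4 G4 C4 | F5 D5 C5 A4 D4
Each cell is the previous one up a 2nd — so the unit is 5 notes.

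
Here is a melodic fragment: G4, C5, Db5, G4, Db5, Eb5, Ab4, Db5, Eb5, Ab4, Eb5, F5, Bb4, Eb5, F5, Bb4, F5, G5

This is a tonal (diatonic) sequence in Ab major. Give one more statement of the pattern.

C5 F5 G5 C5 G5 Ab5

Unit = 6 notes; the statements start on G4, Ab4, Bb4, moving up a 2nd each time.
So cell 4 is C5 F5 G5 C5 G5 Ab5.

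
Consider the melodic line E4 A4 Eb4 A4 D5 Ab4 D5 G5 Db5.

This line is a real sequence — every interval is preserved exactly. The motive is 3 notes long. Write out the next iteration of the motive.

G5 C6 Gb5

The 3-note cells begin on E4, A4, D5 — each up a 4th from the last.
So cell 4 is G5 C6 Gb5.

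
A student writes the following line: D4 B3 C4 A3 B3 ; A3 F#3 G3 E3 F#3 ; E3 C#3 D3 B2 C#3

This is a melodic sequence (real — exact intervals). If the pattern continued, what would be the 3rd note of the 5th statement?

E2

The unit is 5 notes. Position-3 pitches of the 3 shown cells: C4, G3, D3.
Carrying that down a 4th forward: A2 → E2.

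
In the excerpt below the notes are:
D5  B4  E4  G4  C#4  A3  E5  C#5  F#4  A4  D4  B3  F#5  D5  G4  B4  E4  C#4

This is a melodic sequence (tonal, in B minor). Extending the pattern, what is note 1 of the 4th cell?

Grouping in 6s, the 1st note of each cell is D5, E5, F#5.
From F#5, up a 2nd gives G5.

G5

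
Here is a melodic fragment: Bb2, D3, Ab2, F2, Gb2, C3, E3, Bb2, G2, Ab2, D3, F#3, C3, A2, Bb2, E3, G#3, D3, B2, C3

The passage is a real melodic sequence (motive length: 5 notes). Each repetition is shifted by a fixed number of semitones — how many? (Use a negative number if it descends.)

Unit = 5 notes; the statements start on Bb2, C3, D3, E3, moving up a 2nd each time.
Bb2 to C3 spans +2 semitones.

2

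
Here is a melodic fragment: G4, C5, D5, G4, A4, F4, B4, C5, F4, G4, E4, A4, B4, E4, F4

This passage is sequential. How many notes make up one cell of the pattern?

Try groups of 5 (3 cells in 15 notes):
G4 C5 D5 G4 A4 | F4 B4 C5 F4 G4 | E4 A4 B4 E4 F4
That's a consistent down a 2nd shift per cell, and no other grouping gives one.

5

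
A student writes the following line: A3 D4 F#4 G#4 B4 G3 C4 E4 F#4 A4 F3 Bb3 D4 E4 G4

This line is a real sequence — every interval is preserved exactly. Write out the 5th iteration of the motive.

Db3 Gb3 Bb3 C4 Eb4

Taking 5-note groups, the heads are A3, G3, F3: the pattern moves down a 2nd.
Carrying on: Eb3 → Db3.
So cell 5 is Db3 Gb3 Bb3 C4 Eb4.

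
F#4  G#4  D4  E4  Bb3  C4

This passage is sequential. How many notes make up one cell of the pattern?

2

6 notes total. Splitting into 3 groups of 2:
F#4 G#4 | D4 E4 | Bb3 C4
That's a consistent down a 3rd shift per cell, and no other grouping gives one.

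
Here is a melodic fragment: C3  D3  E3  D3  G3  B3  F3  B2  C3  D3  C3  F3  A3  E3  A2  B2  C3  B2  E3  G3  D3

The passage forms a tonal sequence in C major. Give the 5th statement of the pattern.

With a 7-note motive the entries are C3, B2, A2, each down a 2nd from the previous.
Carrying on: G2 → F2.
Statement 5 starts on F2 and keeps the same diatonic contour: F2 G2 A2 G2 C3 E3 B2.

F2 G2 A2 G2 C3 E3 B2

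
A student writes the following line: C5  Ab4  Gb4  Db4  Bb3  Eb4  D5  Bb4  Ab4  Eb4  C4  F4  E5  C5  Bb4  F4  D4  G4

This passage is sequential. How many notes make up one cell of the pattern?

18 notes total. Splitting into 3 groups of 6:
C5 Ab4 Gb4 Db4 Bb3 Eb4 | D5 Bb4 Ab4 Eb4 C4 F4 | E5 C5 Bb4 F4 D4 G4
Each cell is the previous one up a 2nd — so the unit is 6 notes.

6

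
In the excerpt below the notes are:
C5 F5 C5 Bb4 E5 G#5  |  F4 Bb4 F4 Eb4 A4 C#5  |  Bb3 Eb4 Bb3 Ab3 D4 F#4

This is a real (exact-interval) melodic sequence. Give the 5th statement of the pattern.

With a 6-note motive the entries are C5, F4, Bb3, each down a 5th from the previous.
Extending down a 5th: Eb3 → Ab2.
Statement 5 starts on Ab2 and keeps the same exact contour: Ab2 Db3 Ab2 Gb2 C3 E3.

Ab2 Db3 Ab2 Gb2 C3 E3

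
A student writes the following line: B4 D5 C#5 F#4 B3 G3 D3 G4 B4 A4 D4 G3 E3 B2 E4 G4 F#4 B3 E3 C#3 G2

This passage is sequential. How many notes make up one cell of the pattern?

Try groups of 7 (3 cells in 21 notes):
B4 D5 C#5 F#4 B3 G3 D3 | G4 B4 A4 D4 G3 E3 B2 | E4 G4 F#4 B3 E3 C#3 G2
Every group is a transposition down a 3rd of the one before; no shorter unit works.

7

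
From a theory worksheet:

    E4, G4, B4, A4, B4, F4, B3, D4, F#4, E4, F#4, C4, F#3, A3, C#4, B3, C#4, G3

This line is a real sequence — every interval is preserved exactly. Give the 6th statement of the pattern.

D#2 F#2 A#2 G#2 A#2 E2

Taking 6-note groups, the heads are E4, B3, F#3: the pattern moves down a 4th.
Extending down a 4th: C#3 → G#2 → D#2.
So cell 6 is D#2 F#2 A#2 G#2 A#2 E2.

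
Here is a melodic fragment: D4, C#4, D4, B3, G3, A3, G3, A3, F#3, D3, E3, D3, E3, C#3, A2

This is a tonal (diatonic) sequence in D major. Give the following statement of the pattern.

B2 A2 B2 G2 E2

Taking 5-note groups, the heads are D4, A3, E3: the pattern moves down a 4th.
From B2 the diatonic shape gives B2 A2 B2 G2 E2.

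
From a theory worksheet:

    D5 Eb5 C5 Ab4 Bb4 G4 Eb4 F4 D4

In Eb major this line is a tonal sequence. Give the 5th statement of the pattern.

The 3-note cells begin on D5, Ab4, Eb4 — each down a 4th from the last.
Carrying on: Bb3 → F3.
Statement 5 starts on F3 and keeps the same diatonic contour: F3 G3 Eb3.

F3 G3 Eb3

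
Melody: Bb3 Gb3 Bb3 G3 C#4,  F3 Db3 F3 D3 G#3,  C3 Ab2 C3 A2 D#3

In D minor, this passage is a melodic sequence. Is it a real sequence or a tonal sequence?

real

Each cell has the same semitone pattern (-4, 4, -3, 6) — intervals are preserved exactly.
And Gb3 lies outside D minor, so the sequence is real rather than tonal.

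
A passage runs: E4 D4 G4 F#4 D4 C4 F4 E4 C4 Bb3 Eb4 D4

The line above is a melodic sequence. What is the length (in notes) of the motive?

12 notes total. Splitting into 3 groups of 4:
E4 D4 G4 F#4 | D4 C4 F4 E4 | C4 Bb3 Eb4 D4
Each cell is the previous one down a 2nd — so the unit is 4 notes.

4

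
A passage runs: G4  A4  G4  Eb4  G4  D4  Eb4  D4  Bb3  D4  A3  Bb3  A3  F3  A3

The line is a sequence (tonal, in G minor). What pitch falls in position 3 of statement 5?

The unit is 5 notes. Position-3 pitches of the 3 shown cells: G4, D4, A3.
Extending down a 4th: Eb3 → Bb2.

Bb2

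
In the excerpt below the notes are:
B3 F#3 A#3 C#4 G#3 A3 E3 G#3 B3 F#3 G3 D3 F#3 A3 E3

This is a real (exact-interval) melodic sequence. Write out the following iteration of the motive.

F3 C3 E3 G3 D3

Unit = 5 notes; the statements start on B3, A3, G3, moving down a 2nd each time.
So cell 4 is F3 C3 E3 G3 D3.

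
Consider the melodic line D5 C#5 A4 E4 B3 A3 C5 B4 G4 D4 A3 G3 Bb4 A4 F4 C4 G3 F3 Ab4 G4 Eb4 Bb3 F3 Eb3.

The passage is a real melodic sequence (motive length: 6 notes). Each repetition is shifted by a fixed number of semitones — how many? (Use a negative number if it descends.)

-2

Taking 6-note groups, the heads are D5, C5, Bb4, Ab4: the pattern moves down a 2nd.
Counting half-steps from D5 to C5: -2.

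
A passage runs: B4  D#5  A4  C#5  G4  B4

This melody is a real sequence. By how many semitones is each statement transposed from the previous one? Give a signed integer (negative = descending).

-2

With a 2-note motive the entries are B4, A4, G4, each down a 2nd from the previous.
B4→A4 is 69 − 71 = -2 semitones.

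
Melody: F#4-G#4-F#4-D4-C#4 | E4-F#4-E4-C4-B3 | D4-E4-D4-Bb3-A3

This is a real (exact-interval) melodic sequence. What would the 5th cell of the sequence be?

Bb3 C4 Bb3 Gb3 F3

The 5-note cells begin on F#4, E4, D4 — each down a 2nd from the last.
Carrying on: C4 → Bb3.
Statement 5 starts on Bb3 and keeps the same exact contour: Bb3 C4 Bb3 Gb3 F3.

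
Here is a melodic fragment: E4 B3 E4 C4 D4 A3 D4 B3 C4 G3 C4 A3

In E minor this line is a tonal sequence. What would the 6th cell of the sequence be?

G3 D3 G3 E3

With a 4-note motive the entries are E4, D4, C4, each down a 2nd from the previous.
Continuing the starts: B3 → A3 → G3.
So cell 6 is G3 D3 G3 E3.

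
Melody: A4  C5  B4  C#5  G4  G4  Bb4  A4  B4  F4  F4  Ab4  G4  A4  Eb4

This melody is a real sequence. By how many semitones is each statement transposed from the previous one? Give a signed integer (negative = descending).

-2

Unit = 5 notes; the statements start on A4, G4, F4, moving down a 2nd each time.
Counting half-steps from A4 to G4: -2.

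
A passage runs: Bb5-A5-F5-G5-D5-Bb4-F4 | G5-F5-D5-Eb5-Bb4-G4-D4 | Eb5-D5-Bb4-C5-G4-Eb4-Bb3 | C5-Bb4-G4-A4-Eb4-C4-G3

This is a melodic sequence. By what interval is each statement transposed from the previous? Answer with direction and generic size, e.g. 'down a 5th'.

The 7-note cells begin on Bb5, G5, Eb5, C5 — each down a 3rd from the last.
From Bb5 to G5: down a 3rd.

down a 3rd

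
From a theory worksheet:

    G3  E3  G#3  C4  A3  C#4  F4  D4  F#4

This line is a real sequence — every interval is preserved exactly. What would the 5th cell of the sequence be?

Eb5 C5 E5

Unit = 3 notes; the statements start on G3, C4, F4, moving up a 4th each time.
Continuing the starts: Bb4 → Eb5.
From Eb5 the exact shape gives Eb5 C5 E5.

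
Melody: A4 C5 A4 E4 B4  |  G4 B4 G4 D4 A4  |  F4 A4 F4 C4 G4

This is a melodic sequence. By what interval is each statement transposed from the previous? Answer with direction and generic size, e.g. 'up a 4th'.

down a 2nd

The 5-note cells begin on A4, G4, F4 — each down a 2nd from the last.
From A4 to G4: down a 2nd.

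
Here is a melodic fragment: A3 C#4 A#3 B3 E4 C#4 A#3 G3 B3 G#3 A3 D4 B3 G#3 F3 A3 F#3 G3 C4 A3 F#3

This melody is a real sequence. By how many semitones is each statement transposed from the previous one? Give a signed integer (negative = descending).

The 7-note cells begin on A3, G3, F3 — each down a 2nd from the last.
Counting half-steps from A3 to G3: -2.

-2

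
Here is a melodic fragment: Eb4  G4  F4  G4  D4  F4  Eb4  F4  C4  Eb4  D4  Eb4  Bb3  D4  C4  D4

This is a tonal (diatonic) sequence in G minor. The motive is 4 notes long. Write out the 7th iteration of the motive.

With a 4-note motive the entries are Eb4, D4, C4, Bb3, each down a 2nd from the previous.
Carrying on: A3 → G3 → F3.
From F3 the diatonic shape gives F3 A3 G3 A3.

F3 A3 G3 A3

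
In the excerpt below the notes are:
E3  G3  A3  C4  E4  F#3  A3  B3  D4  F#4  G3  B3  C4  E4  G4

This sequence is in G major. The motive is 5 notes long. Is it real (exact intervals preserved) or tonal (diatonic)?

tonal

Every note is diatonic to G major.
Cell 1 has +3 semitones from note 1 to 2, but cell 3 has +4 — the interval quality changes while the contour stays the same, which is the hallmark of a tonal sequence.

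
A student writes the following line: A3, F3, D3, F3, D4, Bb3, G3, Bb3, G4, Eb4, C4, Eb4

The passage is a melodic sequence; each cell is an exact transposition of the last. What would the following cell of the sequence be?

With a 4-note motive the entries are A3, D4, G4, each up a 4th from the previous.
From C5 the exact shape gives C5 Ab4 F4 Ab4.

C5 Ab4 F4 Ab4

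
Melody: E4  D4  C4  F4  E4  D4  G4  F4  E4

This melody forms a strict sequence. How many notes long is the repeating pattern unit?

3

There are 9 notes; a 3-note unit gives 3 cells:
E4 D4 C4 | F4 E4 D4 | G4 F4 E4
Every group is a transposition up a 2nd of the one before; no shorter unit works.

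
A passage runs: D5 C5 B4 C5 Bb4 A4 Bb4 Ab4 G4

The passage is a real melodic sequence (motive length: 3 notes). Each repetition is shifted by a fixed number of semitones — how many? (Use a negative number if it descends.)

-2

Taking 3-note groups, the heads are D5, C5, Bb4: the pattern moves down a 2nd.
D5 to C5 spans -2 semitones.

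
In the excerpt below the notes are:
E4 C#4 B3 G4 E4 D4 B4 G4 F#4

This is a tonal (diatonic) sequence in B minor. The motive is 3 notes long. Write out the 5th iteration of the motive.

The 3-note cells begin on E4, G4, B4 — each up a 3rd from the last.
Carrying on: D5 → F#5.
So cell 5 is F#5 D5 C#5.

F#5 D5 C#5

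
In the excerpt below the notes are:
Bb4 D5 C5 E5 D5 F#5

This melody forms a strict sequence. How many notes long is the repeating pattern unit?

Try groups of 2 (3 cells in 6 notes):
Bb4 D5 | C5 E5 | D5 F#5
Each cell is the previous one up a 2nd — so the unit is 2 notes.

2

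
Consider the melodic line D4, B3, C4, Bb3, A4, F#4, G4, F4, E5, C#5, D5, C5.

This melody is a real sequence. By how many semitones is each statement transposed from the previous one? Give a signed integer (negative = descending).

Unit = 4 notes; the statements start on D4, A4, E5, moving up a 5th each time.
D4 to A4 spans +7 semitones.

7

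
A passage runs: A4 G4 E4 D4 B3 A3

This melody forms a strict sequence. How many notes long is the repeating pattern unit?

2

Try groups of 2 (3 cells in 6 notes):
A4 G4 | E4 D4 | B3 A3
Each cell is the previous one down a 4th — so the unit is 2 notes.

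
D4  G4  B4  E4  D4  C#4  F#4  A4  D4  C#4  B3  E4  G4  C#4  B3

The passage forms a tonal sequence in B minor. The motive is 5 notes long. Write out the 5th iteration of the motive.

Taking 5-note groups, the heads are D4, C#4, B3: the pattern moves down a 2nd.
Extending down a 2nd: A3 → G3.
Statement 5 starts on G3 and keeps the same diatonic contour: G3 C#4 E4 A3 G3.

G3 C#4 E4 A3 G3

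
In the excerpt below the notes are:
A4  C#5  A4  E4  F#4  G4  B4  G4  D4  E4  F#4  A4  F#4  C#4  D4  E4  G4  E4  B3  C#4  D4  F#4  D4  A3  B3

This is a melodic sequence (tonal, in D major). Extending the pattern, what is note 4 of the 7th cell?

F#3

The unit is 5 notes. Position-4 pitches of the 5 shown cells: E4, D4, C#4, B3, A3.
Carrying that down a 2nd forward: G3 → F#3.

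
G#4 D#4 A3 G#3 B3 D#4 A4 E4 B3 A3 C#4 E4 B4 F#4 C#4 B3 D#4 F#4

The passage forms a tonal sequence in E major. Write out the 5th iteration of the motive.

With a 6-note motive the entries are G#4, A4, B4, each up a 2nd from the previous.
Continuing the starts: C#5 → D#5.
So cell 5 is D#5 A4 E4 D#4 F#4 A4.

D#5 A4 E4 D#4 F#4 A4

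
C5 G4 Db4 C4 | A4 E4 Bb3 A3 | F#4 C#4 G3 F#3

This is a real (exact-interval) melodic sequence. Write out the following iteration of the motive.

D#4 A#3 E3 D#3

The 4-note cells begin on C5, A4, F#4 — each down a 3rd from the last.
So cell 4 is D#4 A#3 E3 D#3.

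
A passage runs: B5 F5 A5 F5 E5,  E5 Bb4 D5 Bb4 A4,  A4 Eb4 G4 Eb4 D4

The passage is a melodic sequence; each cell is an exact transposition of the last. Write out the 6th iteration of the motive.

Unit = 5 notes; the statements start on B5, E5, A4, moving down a 5th each time.
Extending down a 5th: D4 → G3 → C3.
From C3 the exact shape gives C3 Gb2 Bb2 Gb2 F2.

C3 Gb2 Bb2 Gb2 F2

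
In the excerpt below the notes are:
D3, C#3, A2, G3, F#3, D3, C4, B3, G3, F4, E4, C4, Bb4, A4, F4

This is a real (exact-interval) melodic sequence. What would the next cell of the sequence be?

Unit = 3 notes; the statements start on D3, G3, C4, F4, Bb4, moving up a 4th each time.
From Eb5 the exact shape gives Eb5 D5 Bb4.

Eb5 D5 Bb4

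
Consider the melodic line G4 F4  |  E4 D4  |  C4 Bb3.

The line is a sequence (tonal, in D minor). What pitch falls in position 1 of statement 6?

With 2-note cells, note 1 of each statement runs G4, E4, C4.
Each moves down a 3rd. Continuing: A3 → F3 → D3.

D3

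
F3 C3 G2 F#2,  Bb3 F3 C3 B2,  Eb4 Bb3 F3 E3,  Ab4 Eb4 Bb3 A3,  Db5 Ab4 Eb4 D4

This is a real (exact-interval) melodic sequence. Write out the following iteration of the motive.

With a 4-note motive the entries are F3, Bb3, Eb4, Ab4, Db5, each up a 4th from the previous.
So cell 6 is Gb5 Db5 Ab4 G4.

Gb5 Db5 Ab4 G4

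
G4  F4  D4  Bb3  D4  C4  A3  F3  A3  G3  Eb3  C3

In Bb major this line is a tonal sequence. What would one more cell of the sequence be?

With a 4-note motive the entries are G4, D4, A3, each down a 4th from the previous.
From Eb3 the diatonic shape gives Eb3 D3 Bb2 G2.

Eb3 D3 Bb2 G2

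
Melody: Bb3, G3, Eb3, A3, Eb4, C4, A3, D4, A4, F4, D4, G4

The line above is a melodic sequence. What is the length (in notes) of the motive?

12 notes total. Splitting into 3 groups of 4:
Bb3 G3 Eb3 A3 | Eb4 C4 A3 D4 | A4 F4 D4 G4
That's a consistent up a 4th shift per cell, and no other grouping gives one.

4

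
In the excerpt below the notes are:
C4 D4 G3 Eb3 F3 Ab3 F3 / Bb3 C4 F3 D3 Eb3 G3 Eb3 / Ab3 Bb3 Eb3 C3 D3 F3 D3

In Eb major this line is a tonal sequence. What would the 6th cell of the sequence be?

Eb3 F3 Bb2 G2 Ab2 C3 Ab2

The 7-note cells begin on C4, Bb3, Ab3 — each down a 2nd from the last.
Continuing the starts: G3 → F3 → Eb3.
From Eb3 the diatonic shape gives Eb3 F3 Bb2 G2 Ab2 C3 Ab2.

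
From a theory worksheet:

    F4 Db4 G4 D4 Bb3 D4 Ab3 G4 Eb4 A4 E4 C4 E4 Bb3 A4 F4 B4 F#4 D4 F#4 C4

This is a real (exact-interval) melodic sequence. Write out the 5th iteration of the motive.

C#5 A4 D#5 A#4 F#4 A#4 E4

Unit = 7 notes; the statements start on F4, G4, A4, moving up a 2nd each time.
Continuing the starts: B4 → C#5.
From C#5 the exact shape gives C#5 A4 D#5 A#4 F#4 A#4 E4.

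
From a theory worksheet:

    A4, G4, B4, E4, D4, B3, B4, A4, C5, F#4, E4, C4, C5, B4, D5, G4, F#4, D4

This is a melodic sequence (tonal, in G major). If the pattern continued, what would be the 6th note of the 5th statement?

F#4

With 6-note cells, note 6 of each statement runs B3, C4, D4.
Carrying that up a 2nd forward: E4 → F#4.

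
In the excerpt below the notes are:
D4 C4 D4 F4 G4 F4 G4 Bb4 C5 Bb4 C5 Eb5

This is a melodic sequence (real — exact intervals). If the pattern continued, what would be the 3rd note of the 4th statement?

The unit is 4 notes. Position-3 pitches of the 3 shown cells: D4, G4, C5.
One more up a 4th gives F5.

F5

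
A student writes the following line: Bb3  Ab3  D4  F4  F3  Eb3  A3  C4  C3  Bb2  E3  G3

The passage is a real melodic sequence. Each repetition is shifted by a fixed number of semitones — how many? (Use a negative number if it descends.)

-5

Unit = 4 notes; the statements start on Bb3, F3, C3, moving down a 4th each time.
Bb3 to F3 spans -5 semitones.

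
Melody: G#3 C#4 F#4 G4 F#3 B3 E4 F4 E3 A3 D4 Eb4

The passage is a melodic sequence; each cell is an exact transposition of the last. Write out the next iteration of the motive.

Taking 4-note groups, the heads are G#3, F#3, E3: the pattern moves down a 2nd.
So cell 4 is D3 G3 C4 Db4.

D3 G3 C4 Db4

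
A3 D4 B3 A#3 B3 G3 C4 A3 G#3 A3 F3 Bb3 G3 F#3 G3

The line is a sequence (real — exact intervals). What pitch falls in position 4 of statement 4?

The unit is 5 notes. Position-4 pitches of the 3 shown cells: A#3, G#3, F#3.
Each moves down a 2nd; the next is E3.

E3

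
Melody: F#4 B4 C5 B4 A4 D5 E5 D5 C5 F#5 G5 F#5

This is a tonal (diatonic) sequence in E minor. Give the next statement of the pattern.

With a 4-note motive the entries are F#4, A4, C5, each up a 3rd from the previous.
Statement 4 starts on E5 and keeps the same diatonic contour: E5 A5 B5 A5.

E5 A5 B5 A5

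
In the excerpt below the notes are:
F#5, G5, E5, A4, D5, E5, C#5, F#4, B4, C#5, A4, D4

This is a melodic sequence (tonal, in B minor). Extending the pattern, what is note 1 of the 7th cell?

With 4-note cells, note 1 of each statement runs F#5, D5, B4.
Extending down a 3rd: G4 → E4 → C#4 → A3.

A3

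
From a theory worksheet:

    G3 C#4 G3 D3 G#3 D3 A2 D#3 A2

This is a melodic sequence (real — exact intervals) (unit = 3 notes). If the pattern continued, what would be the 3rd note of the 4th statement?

E2

Grouping in 3s, the 3rd note of each cell is G3, D3, A2.
Each moves down a 4th; the next is E2.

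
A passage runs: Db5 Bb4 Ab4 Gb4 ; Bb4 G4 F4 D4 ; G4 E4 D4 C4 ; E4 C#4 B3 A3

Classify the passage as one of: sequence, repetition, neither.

Note 4 of cell 2 is D4; if this were a sequence it would be Eb4. No unit length gives a consistent transposition pattern.

neither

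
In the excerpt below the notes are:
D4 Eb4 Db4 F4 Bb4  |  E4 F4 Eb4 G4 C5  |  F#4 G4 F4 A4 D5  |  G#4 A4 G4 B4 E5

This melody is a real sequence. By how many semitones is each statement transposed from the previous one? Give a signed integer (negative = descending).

2

With a 5-note motive the entries are D4, E4, F#4, G#4, each up a 2nd from the previous.
D4 to E4 spans +2 semitones.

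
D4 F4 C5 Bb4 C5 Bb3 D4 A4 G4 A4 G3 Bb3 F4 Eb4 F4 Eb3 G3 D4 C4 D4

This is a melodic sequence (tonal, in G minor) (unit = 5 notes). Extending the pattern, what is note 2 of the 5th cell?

Grouping in 5s, the 2nd note of each cell is F4, D4, Bb3, G3.
One more down a 3rd gives Eb3.

Eb3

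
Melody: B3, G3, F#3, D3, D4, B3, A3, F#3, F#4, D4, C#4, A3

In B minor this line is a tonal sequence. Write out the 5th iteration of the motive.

Unit = 4 notes; the statements start on B3, D4, F#4, moving up a 3rd each time.
Extending up a 3rd: A4 → C#5.
Statement 5 starts on C#5 and keeps the same diatonic contour: C#5 A4 G4 E4.

C#5 A4 G4 E4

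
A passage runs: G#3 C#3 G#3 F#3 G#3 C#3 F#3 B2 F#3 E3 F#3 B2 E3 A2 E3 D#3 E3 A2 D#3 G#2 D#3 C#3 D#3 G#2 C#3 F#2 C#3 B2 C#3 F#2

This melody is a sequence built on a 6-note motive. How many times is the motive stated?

5

30 notes in groups of 6 gives 30/6 = 5 statements.
Starts: G#3, F#3, E3, D#3, C#3 — each down a 2nd.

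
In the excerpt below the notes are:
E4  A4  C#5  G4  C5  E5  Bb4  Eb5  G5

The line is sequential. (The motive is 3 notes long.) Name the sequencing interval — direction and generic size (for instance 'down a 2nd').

Taking 3-note groups, the heads are E4, G4, Bb4: the pattern moves up a 3rd.
E4 to G4 is up a 3rd.

up a 3rd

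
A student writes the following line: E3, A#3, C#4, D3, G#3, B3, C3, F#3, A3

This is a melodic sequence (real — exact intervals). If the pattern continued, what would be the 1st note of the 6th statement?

Gb2

Grouping in 3s, the 1st note of each cell is E3, D3, C3.
Extending down a 2nd: Bb2 → Ab2 → Gb2.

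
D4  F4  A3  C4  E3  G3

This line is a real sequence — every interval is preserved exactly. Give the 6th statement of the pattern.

Taking 2-note groups, the heads are D4, A3, E3: the pattern moves down a 4th.
Extending down a 4th: B2 → F#2 → C#2.
From C#2 the exact shape gives C#2 E2.

C#2 E2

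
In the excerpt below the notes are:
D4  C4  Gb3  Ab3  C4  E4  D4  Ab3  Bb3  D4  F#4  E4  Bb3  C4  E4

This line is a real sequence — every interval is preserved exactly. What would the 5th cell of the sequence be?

Taking 5-note groups, the heads are D4, E4, F#4: the pattern moves up a 2nd.
Continuing the starts: G#4 → A#4.
Statement 5 starts on A#4 and keeps the same exact contour: A#4 G#4 D4 E4 G#4.

A#4 G#4 D4 E4 G#4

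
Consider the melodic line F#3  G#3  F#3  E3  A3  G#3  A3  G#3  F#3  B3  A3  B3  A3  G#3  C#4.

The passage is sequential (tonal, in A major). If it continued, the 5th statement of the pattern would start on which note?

C#4

With a 5-note motive the entries are F#3, G#3, A3, each up a 2nd from the previous.
Continuing: B3 → C#4. Statement 5 starts on C#4.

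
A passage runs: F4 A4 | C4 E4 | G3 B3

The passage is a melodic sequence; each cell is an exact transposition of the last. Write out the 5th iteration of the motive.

A2 C#3

The 2-note cells begin on F4, C4, G3 — each down a 4th from the last.
Carrying on: D3 → A2.
Statement 5 starts on A2 and keeps the same exact contour: A2 C#3.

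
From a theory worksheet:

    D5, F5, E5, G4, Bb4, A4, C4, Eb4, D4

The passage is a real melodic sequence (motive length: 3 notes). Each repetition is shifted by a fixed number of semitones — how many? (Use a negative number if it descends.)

The 3-note cells begin on D5, G4, C4 — each down a 5th from the last.
Counting half-steps from D5 to G4: -7.

-7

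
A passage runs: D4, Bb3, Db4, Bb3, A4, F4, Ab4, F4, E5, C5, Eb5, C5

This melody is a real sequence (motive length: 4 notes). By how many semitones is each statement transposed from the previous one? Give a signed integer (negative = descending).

Unit = 4 notes; the statements start on D4, A4, E5, moving up a 5th each time.
D4 to A4 spans +7 semitones.

7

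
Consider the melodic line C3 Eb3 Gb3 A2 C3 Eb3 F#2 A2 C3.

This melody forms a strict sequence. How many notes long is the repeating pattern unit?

3

Try groups of 3 (3 cells in 9 notes):
C3 Eb3 Gb3 | A2 C3 Eb3 | F#2 A2 C3
Every group is a transposition down a 3rd of the one before; no shorter unit works.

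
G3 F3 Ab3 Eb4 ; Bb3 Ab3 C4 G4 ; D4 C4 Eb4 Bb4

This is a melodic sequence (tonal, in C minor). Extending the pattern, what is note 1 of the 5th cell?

Ab4

Grouping in 4s, the 1st note of each cell is G3, Bb3, D4.
Carrying that up a 3rd forward: F4 → Ab4.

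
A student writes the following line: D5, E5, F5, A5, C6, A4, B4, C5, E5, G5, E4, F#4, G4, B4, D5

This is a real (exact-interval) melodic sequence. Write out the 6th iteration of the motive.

The 5-note cells begin on D5, A4, E4 — each down a 4th from the last.
Carrying on: B3 → F#3 → C#3.
So cell 6 is C#3 D#3 E3 G#3 B3.

C#3 D#3 E3 G#3 B3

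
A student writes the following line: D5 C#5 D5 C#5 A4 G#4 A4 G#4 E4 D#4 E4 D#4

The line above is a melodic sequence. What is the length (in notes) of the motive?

4

There are 12 notes; a 4-note unit gives 3 cells:
D5 C#5 D5 C#5 | A4 G#4 A4 G#4 | E4 D#4 E4 D#4
Every group is a transposition down a 4th of the one before; no shorter unit works.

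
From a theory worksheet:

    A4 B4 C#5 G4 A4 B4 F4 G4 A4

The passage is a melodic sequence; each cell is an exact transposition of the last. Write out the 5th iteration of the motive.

Db4 Eb4 F4

The 3-note cells begin on A4, G4, F4 — each down a 2nd from the last.
Carrying on: Eb4 → Db4.
Statement 5 starts on Db4 and keeps the same exact contour: Db4 Eb4 F4.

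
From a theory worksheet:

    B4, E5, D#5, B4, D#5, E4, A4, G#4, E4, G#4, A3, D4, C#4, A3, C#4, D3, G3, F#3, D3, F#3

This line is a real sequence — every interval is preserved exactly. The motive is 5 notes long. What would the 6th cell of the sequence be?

C2 F2 E2 C2 E2

Unit = 5 notes; the statements start on B4, E4, A3, D3, moving down a 5th each time.
Carrying on: G2 → C2.
Statement 6 starts on C2 and keeps the same exact contour: C2 F2 E2 C2 E2.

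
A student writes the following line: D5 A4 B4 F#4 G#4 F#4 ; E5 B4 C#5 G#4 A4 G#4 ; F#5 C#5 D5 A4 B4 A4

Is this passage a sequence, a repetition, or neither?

sequence

Each 6-note cell is the previous one transposed up a 2nd.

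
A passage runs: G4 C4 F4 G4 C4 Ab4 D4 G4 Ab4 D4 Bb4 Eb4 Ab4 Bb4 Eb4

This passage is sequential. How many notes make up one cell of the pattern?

5

Try groups of 5 (3 cells in 15 notes):
G4 C4 F4 G4 C4 | Ab4 D4 G4 Ab4 D4 | Bb4 Eb4 Ab4 Bb4 Eb4
That's a consistent up a 2nd shift per cell, and no other grouping gives one.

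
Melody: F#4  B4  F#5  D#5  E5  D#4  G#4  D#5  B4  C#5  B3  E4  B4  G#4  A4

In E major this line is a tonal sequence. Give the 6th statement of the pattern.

C#3 F#3 C#4 A3 B3

Taking 5-note groups, the heads are F#4, D#4, B3: the pattern moves down a 3rd.
Carrying on: G#3 → E3 → C#3.
From C#3 the diatonic shape gives C#3 F#3 C#4 A3 B3.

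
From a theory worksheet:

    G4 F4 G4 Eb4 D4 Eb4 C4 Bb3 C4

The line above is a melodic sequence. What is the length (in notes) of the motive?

9 notes total. Splitting into 3 groups of 3:
G4 F4 G4 | Eb4 D4 Eb4 | C4 Bb3 C4
Every group is a transposition down a 3rd of the one before; no shorter unit works.

3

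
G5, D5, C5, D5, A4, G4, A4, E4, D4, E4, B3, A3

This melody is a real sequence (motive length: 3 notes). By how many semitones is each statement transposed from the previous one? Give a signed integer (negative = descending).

-5

The 3-note cells begin on G5, D5, A4, E4 — each down a 4th from the last.
Counting half-steps from G5 to D5: -5.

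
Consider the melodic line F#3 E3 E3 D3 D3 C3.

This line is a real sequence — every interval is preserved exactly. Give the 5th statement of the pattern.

Bb2 Ab2

Unit = 2 notes; the statements start on F#3, E3, D3, moving down a 2nd each time.
Carrying on: C3 → Bb2.
Statement 5 starts on Bb2 and keeps the same exact contour: Bb2 Ab2.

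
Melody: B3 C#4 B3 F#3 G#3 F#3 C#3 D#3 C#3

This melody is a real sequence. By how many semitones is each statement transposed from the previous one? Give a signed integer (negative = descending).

Taking 3-note groups, the heads are B3, F#3, C#3: the pattern moves down a 4th.
B3 to F#3 spans -5 semitones.

-5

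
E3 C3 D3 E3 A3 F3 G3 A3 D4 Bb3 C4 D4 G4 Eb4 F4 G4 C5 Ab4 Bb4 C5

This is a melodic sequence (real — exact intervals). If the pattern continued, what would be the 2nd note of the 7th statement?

With 4-note cells, note 2 of each statement runs C3, F3, Bb3, Eb4, Ab4.
Each moves up a 4th. Continuing: Db5 → Gb5.

Gb5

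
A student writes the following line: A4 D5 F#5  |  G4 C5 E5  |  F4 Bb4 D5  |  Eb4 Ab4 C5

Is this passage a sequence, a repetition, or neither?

sequence

Each 3-note cell is the previous one transposed down a 2nd.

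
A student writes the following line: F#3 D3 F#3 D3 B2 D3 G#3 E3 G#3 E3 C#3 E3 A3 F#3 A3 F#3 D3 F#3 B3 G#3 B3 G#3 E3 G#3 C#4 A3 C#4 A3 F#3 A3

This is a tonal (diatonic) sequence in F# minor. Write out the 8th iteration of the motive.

F#4 D4 F#4 D4 B3 D4

With a 6-note motive the entries are F#3, G#3, A3, B3, C#4, each up a 2nd from the previous.
Extending up a 2nd: D4 → E4 → F#4.
So cell 8 is F#4 D4 F#4 D4 B3 D4.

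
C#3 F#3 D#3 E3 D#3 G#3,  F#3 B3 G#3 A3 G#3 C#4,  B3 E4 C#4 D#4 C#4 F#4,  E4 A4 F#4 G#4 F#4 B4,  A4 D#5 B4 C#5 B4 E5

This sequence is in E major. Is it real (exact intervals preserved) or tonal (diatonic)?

tonal

Every note is diatonic to E major.
Cell 1 has +1 semitones from note 3 to 4, but cell 3 has +2 — the interval quality changes while the contour stays the same, which is the hallmark of a tonal sequence.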